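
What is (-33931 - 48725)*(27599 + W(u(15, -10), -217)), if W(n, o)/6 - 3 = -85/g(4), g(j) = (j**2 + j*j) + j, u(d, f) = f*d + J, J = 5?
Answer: -2281539792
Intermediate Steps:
u(d, f) = 5 + d*f (u(d, f) = f*d + 5 = d*f + 5 = 5 + d*f)
g(j) = j + 2*j**2 (g(j) = (j**2 + j**2) + j = 2*j**2 + j = j + 2*j**2)
W(n, o) = 23/6 (W(n, o) = 18 + 6*(-85*1/(4*(1 + 2*4))) = 18 + 6*(-85*1/(4*(1 + 8))) = 18 + 6*(-85/(4*9)) = 18 + 6*(-85/36) = 18 - 85/6 = 23/6)
(-33931 - 48725)*(27599 + W(u(15, -10), -217)) = (-33931 - 48725)*(27599 + 23/6) = -82656*165617/6 = -2281539792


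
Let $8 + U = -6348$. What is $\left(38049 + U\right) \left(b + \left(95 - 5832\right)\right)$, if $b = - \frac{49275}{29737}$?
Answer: $- \frac{5408424521692}{29737} \approx -1.8188 \cdot 10^{8}$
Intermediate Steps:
$U = -6356$ ($U = -8 - 6348 = -6356$)
$b = - \frac{49275}{29737}$ ($b = \left(-49275\right) \frac{1}{29737} = - \frac{49275}{29737} \approx -1.657$)
$\left(38049 + U\right) \left(b + \left(95 - 5832\right)\right) = \left(38049 - 6356\right) \left(- \frac{49275}{29737} + \left(95 - 5832\right)\right) = 31693 \left(- \frac{49275}{29737} + \left(95 - 5832\right)\right) = 31693 \left(- \frac{49275}{29737} - 5737\right) = 31693 \left(- \frac{170650444}{29737}\right) = - \frac{5408424521692}{29737}$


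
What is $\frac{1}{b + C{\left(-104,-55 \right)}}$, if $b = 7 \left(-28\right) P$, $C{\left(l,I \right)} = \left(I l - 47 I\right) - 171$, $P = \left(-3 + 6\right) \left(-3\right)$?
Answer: $\frac{1}{9898} \approx 0.00010103$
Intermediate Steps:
$P = -9$ ($P = 3 \left(-3\right) = -9$)
$C{\left(l,I \right)} = -171 - 47 I + I l$ ($C{\left(l,I \right)} = \left(- 47 I + I l\right) - 171 = -171 - 47 I + I l$)
$b = 1764$ ($b = 7 \left(-28\right) \left(-9\right) = \left(-196\right) \left(-9\right) = 1764$)
$\frac{1}{b + C{\left(-104,-55 \right)}} = \frac{1}{1764 - -8134} = \frac{1}{1764 + \left(-171 + 2585 + 5720\right)} = \frac{1}{1764 + 8134} = \frac{1}{9898}$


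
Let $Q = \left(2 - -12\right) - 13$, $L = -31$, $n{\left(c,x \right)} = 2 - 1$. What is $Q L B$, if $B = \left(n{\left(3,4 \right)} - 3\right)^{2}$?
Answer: $-124$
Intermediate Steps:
$n{\left(c,x \right)} = 1$ ($n{\left(c,x \right)} = 2 - 1 = 1$)
$Q = 1$ ($Q = \left(2 + 12\right) - 13 = 14 - 13 = 1$)
$B = 4$ ($B = \left(1 - 3\right)^{2} = \left(-2\right)^{2} = 4$)
$Q L B = 1 \left(-31\right) 4 = \left(-31\right) 4 = -124$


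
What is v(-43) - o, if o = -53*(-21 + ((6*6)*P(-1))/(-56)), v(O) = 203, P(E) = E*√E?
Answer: -910 + 477*I/14 ≈ -910.0 + 34.071*I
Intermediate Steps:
P(E) = E^(3/2)
o = 1113 - 477*I/14 (o = -53*(-21 + ((6*6)*(-1)^(3/2))/(-56)) = -53*(-21 + (36*(-I))*(-1/56)) = -53*(-21 - 36*I*(-1/56)) = -53*(-21 + 9*I/14) = 1113 - 477*I/14 ≈ 1113.0 - 34.071*I)
v(-43) - o = 203 - (1113 - 477*I/14) = 203 + (-1113 + 477*I/14) = -910 + 477*I/14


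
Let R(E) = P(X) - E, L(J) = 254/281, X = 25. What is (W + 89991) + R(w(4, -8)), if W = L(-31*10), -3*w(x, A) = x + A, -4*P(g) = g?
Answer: 303427129/3372 ≈ 89984.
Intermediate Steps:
P(g) = -g/4
w(x, A) = -A/3 - x/3 (w(x, A) = -(x + A)/3 = -(A + x)/3 = -A/3 - x/3)
L(J) = 254/281 (L(J) = 254*(1/281) = 254/281)
W = 254/281 ≈ 0.90391
R(E) = -25/4 - E (R(E) = -¼*25 - E = -25/4 - E)
(W + 89991) + R(w(4, -8)) = (254/281 + 89991) + (-25/4 - (-⅓*(-8) - ⅓*4)) = 25287725/281 + (-25/4 - (8/3 - 4/3)) = 25287725/281 + (-25/4 - 1*4/3) = 25287725/281 + (-25/4 - 4/3) = 25287725/281 - 91/12 = 303427129/3372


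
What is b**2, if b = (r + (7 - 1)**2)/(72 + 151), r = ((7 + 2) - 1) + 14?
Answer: 3364/49729 ≈ 0.067647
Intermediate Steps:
r = 22 (r = (9 - 1) + 14 = 8 + 14 = 22)
b = 58/223 (b = (22 + (7 - 1)**2)/(72 + 151) = (22 + 6**2)/223 = (22 + 36)*(1/223) = 58*(1/223) = 58/223 ≈ 0.26009)
b**2 = (58/223)**2 = 3364/49729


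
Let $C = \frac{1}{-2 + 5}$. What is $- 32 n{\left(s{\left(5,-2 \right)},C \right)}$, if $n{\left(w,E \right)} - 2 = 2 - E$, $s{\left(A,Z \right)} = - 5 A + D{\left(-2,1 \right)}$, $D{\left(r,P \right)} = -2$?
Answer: $- \frac{352}{3} \approx -117.33$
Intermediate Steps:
$C = \frac{1}{3} \approx 0.33333$
$s{\left(A,Z \right)} = -2 - 5 A$ ($s{\left(A,Z \right)} = - 5 A - 2 = -2 - 5 A$)
$n{\left(w,E \right)} = 4 - E$ ($n{\left(w,E \right)} = 2 - \left(-2 + E\right) = 4 - E$)
$- 32 n{\left(s{\left(5,-2 \right)},C \right)} = - 32 \left(4 - \frac{1}{3}\right) = \left(-32\right) \frac{11}{3} = - \frac{352}{3}$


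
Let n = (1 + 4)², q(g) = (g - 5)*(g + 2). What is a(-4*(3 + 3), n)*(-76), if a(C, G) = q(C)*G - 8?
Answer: -1211592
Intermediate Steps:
q(g) = (-5 + g)*(2 + g)
n = 25 (n = 5² = 25)
a(C, G) = -8 + G*(-10 + C² - 3*C) (a(C, G) = (-10 + C² - 3*C)*G - 8 = G*(-10 + C² - 3*C) - 8 = -8 + G*(-10 + C² - 3*C))
a(-4*(3 + 3), n)*(-76) = (-8 - 1*25*(10 - (-4*(3 + 3))² + 3*(-4*(3 + 3))))*(-76) = (-8 - 1*25*(10 - (-4*6)² + 3*(-4*6)))*(-76) = (-8 - 1*25*(10 - 1*(-24)² + 3*(-24)))*(-76) = (-8 - 1*25*(10 - 1*576 - 72))*(-76) = (-8 - 1*25*(10 - 576 - 72))*(-76) = (-8 - 1*25*(-638))*(-76) = (-8 + 15950)*(-76) = 15942*(-76) = -1211592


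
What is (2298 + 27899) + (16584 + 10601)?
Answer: 57382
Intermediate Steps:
(2298 + 27899) + (16584 + 10601) = 30197 + 27185 = 57382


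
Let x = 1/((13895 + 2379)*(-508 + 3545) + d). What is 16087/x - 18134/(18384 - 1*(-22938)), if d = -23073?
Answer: 16419605223575888/20661 ≈ 7.9471e+11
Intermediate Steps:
x = 1/49401065 (x = 1/((13895 + 2379)*(-508 + 3545) - 23073) = 1/(16274*3037 - 23073) = 1/(49424138 - 23073) = 1/49401065 ≈ 2.0242e-8)
16087/x - 18134/(18384 - 1*(-22938)) = 16087/(1/49401065) - 18134/(18384 - 1*(-22938)) = 16087*49401065 - 18134/(18384 + 22938) = 794714932655 - 18134/41322 = 794714932655 - 18134*1/41322 = 794714932655 - 9067/20661 = 16419605223575888/20661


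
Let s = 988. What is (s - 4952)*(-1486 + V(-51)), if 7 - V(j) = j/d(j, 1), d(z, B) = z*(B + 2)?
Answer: 17592232/3 ≈ 5.8641e+6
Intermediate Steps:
d(z, B) = z*(2 + B)
V(j) = 20/3 (V(j) = 7 - j/(j*(2 + 1)) = 7 - j/(j*3) = 7 - j/(3*j) = 7 - j*1/(3*j) = 7 - 1*1/3 = 7 - 1/3 = 20/3)
(s - 4952)*(-1486 + V(-51)) = (988 - 4952)*(-1486 + 20/3) = -3964*(-4438/3) = 17592232/3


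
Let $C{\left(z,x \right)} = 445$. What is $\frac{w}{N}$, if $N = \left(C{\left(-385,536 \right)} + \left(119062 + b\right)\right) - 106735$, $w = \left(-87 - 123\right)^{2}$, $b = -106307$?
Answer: $- \frac{8820}{18707} \approx -0.47148$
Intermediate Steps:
$w = 44100$ ($w = \left(-210\right)^{2} = 44100$)
$N = -93535$ ($N = \left(445 + \left(119062 - 106307\right)\right) - 106735 = \left(445 + 12755\right) - 106735 = 13200 - 106735 = -93535$)
$\frac{w}{N} = \frac{44100}{-93535} = 44100 \left(- \frac{1}{93535}\right) = - \frac{8820}{18707}$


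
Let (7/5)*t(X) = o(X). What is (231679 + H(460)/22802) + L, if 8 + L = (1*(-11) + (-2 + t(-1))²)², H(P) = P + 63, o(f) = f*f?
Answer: 12688215997393/54747602 ≈ 2.3176e+5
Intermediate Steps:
o(f) = f²
H(P) = 63 + P
t(X) = 5*X²/7
L = 190556/2401 (L = -8 + (1*(-11) + (-2 + (5/7)*(-1)²)²)² = -8 + (-11 + (-2 + (5/7)*1)²)² = -8 + (-11 + (-2 + 5/7)²)² = -8 + (-11 + (-9/7)²)² = -8 + (-11 + 81/49)² = -8 + (-458/49)² = -8 + 209764/2401 = 190556/2401 ≈ 79.365)
(231679 + H(460)/22802) + L = (231679 + (63 + 460)/22802) + 190556/2401 = (231679 + 523*(1/22802)) + 190556/2401 = (231679 + 523/22802) + 190556/2401 = 5282745081/22802 + 190556/2401 = 12688215997393/54747602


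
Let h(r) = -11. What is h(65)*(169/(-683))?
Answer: 1859/683 ≈ 2.7218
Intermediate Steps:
h(65)*(169/(-683)) = -1859/(-683) = -1859*(-1)/683 = -11*(-169/683) = 1859/683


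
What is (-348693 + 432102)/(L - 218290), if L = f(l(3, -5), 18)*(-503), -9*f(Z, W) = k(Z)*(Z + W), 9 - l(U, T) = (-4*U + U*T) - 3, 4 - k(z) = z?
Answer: -250227/989365 ≈ -0.25292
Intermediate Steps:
k(z) = 4 - z
l(U, T) = 12 + 4*U - T*U (l(U, T) = 9 - ((-4*U + U*T) - 3) = 9 - ((-4*U + T*U) - 3) = 9 - (-3 - 4*U + T*U) = 9 + (3 + 4*U - T*U) = 12 + 4*U - T*U)
f(Z, W) = -(4 - Z)*(W + Z)/9 (f(Z, W) = -(4 - Z)*(Z + W)/9 = -(4 - Z)*(W + Z)/9)
L = -334495/3 (L = ((-4 + (12 + 4*3 - 1*(-5)*3))*(18 + (12 + 4*3 - 1*(-5)*3))/9)*(-503) = ((-4 + (12 + 12 + 15))*(18 + (12 + 12 + 15))/9)*(-503) = ((-4 + 39)*(18 + 39)/9)*(-503) = ((⅑)*35*57)*(-503) = (665/3)*(-503) = -334495/3 ≈ -1.1150e+5)
(-348693 + 432102)/(L - 218290) = (-348693 + 432102)/(-334495/3 - 218290) = 83409/(-989365/3) = 83409*(-3/989365) = -250227/989365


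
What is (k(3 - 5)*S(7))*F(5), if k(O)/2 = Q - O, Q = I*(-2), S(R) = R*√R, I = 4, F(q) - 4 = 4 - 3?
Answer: -420*√7 ≈ -1111.2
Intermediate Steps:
F(q) = 5 (F(q) = 4 + (4 - 3) = 4 + 1 = 5)
S(R) = R^(3/2)
Q = -8 (Q = 4*(-2) = -8)
k(O) = -16 - 2*O (k(O) = 2*(-8 - O) = -16 - 2*O)
(k(3 - 5)*S(7))*F(5) = ((-16 - 2*(3 - 5))*7^(3/2))*5 = ((-16 - 2*(-2))*(7*√7))*5 = ((-16 + 4)*(7*√7))*5 = -84*√7*5 = -420*√7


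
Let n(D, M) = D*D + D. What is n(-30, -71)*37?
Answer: 32190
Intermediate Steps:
n(D, M) = D + D² (n(D, M) = D² + D = D + D²)
n(-30, -71)*37 = -30*(1 - 30)*37 = -30*(-29)*37 = 870*37 = 32190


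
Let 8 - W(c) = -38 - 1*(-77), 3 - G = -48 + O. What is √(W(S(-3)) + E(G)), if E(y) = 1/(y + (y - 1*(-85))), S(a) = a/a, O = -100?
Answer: 2*I*√128957/129 ≈ 5.5675*I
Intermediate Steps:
S(a) = 1
G = 151 (G = 3 - (-48 - 100) = 3 - 1*(-148) = 3 + 148 = 151)
W(c) = -31 (W(c) = 8 - (-38 - 1*(-77)) = 8 - (-38 + 77) = 8 - 1*39 = 8 - 39 = -31)
E(y) = 1/(85 + 2*y) (E(y) = 1/(y + (y + 85)) = 1/(y + (85 + y)) = 1/(85 + 2*y))
√(W(S(-3)) + E(G)) = √(-31 + 1/(85 + 2*151)) = √(-31 + 1/(85 + 302)) = √(-31 + 1/387) = √(-11996/387) = 2*I*√128957/129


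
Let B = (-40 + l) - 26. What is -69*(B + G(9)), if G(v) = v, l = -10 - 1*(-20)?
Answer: 3243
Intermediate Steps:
l = 10 (l = -10 + 20 = 10)
B = -56 (B = (-40 + 10) - 26 = -30 - 26 = -56)
-69*(B + G(9)) = -69*(-56 + 9) = -69*(-47) = 3243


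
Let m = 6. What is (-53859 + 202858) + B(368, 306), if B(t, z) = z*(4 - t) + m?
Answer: 37621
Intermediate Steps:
B(t, z) = 6 + z*(4 - t) (B(t, z) = z*(4 - t) + 6 = 6 + z*(4 - t))
(-53859 + 202858) + B(368, 306) = (-53859 + 202858) + (6 + 4*306 - 1*368*306) = 148999 + (6 + 1224 - 112608) = 148999 - 111378 = 37621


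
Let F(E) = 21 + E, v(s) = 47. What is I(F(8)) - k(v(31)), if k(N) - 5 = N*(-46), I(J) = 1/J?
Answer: 62554/29 ≈ 2157.0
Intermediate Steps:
k(N) = 5 - 46*N (k(N) = 5 + N*(-46) = 5 - 46*N)
I(F(8)) - k(v(31)) = 1/(21 + 8) - (5 - 46*47) = 1/29 - (5 - 2162) = 1/29 - 1*(-2157) = 1/29 + 2157 = 62554/29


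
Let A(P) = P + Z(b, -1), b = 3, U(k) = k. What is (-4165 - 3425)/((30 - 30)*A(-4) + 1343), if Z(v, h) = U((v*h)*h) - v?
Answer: -7590/1343 ≈ -5.6515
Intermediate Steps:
Z(v, h) = -v + v*h² (Z(v, h) = (v*h)*h - v = (h*v)*h - v = v*h² - v = -v + v*h²)
A(P) = P (A(P) = P + 3*(-1 + (-1)²) = P + 3*(-1 + 1) = P + 3*0 = P + 0 = P)
(-4165 - 3425)/((30 - 30)*A(-4) + 1343) = (-4165 - 3425)/((30 - 30)*(-4) + 1343) = -7590/(0*(-4) + 1343) = -7590/(0 + 1343) = -7590/1343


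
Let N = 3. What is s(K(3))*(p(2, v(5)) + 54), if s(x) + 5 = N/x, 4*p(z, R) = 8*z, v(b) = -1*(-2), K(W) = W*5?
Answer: -1392/5 ≈ -278.40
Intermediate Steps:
K(W) = 5*W
v(b) = 2
p(z, R) = 2*z (p(z, R) = (8*z)/4 = 2*z)
s(x) = -5 + 3/x
s(K(3))*(p(2, v(5)) + 54) = (-5 + 3/((5*3)))*(2*2 + 54) = (-5 + 3/15)*(4 + 54) = (-5 + 3*(1/15))*58 = (-5 + ⅕)*58 = -24/5*58 = -1392/5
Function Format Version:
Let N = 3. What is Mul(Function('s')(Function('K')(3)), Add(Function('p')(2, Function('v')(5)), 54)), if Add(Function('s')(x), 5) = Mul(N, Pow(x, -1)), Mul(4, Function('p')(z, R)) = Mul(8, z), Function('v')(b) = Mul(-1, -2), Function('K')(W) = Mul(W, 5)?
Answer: Rational(-1392, 5) ≈ -278.40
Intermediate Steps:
Function('K')(W) = Mul(5, W)
Function('v')(b) = 2
Function('p')(z, R) = Mul(2, z) (Function('p')(z, R) = Mul(Rational(1, 4), Mul(8, z)) = Mul(2, z))
Function('s')(x) = Add(-5, Mul(3, Pow(x, -1)))
Mul(Function('s')(Function('K')(3)), Add(Function('p')(2, Function('v')(5)), 54)) = Mul(Add(-5, Mul(3, Pow(Mul(5, 3), -1))), Add(Mul(2, 2), 54)) = Mul(Add(-5, Mul(3, Pow(15, -1))), Add(4, 54)) = Mul(Add(-5, Mul(3, Rational(1, 15))), 58) = Mul(Add(-5, Rational(1, 5)), 58) = Mul(Rational(-24, 5), 58) = Rational(-1392, 5)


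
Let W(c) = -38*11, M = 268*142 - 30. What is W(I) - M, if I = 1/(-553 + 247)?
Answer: -38444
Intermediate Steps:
I = -1/306 (I = 1/(-306) = -1/306 ≈ -0.0032680)
M = 38026 (M = 38056 - 30 = 38026)
W(c) = -418
W(I) - M = -418 - 1*38026 = -418 - 38026 = -38444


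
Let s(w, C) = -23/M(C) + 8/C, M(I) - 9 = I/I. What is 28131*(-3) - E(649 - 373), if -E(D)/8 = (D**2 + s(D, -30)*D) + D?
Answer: 2607779/5 ≈ 5.2156e+5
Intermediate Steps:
M(I) = 10 (M(I) = 9 + I/I = 9 + 1 = 10)
s(w, C) = -23/10 + 8/C
E(D) = -8*D**2 + 188*D/15 (E(D) = -8*((D**2 + (-23/10 + 8/(-30))*D) + D) = -8*((D**2 + (-23/10 + 8*(-1/30))*D) + D) = -8*((D**2 + (-23/10 - 4/15)*D) + D) = -8*((D**2 - 77*D/30) + D) = -8*(D**2 - 47*D/30) = -8*D**2 + 188*D/15)
28131*(-3) - E(649 - 373) = 28131*(-3) - 4*(649 - 373)*(47 - 30*(649 - 373))/15 = -84393 - 4*276*(47 - 30*276)/15 = -84393 - 4*276*(47 - 8280)/15 = -84393 - 4*276*(-8233)/15 = -84393 - 1*(-3029744/5) = -84393 + 3029744/5 = 2607779/5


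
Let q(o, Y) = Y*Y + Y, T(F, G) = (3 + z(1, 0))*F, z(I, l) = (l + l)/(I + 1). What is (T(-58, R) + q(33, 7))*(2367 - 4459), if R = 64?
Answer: 246856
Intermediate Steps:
z(I, l) = 2*l/(1 + I) (z(I, l) = (2*l)/(1 + I) = 2*l/(1 + I))
T(F, G) = 3*F (T(F, G) = (3 + 2*0/(1 + 1))*F = (3 + 2*0/2)*F = (3 + 2*0*(½))*F = (3 + 0)*F = 3*F)
q(o, Y) = Y + Y² (q(o, Y) = Y² + Y = Y + Y²)
(T(-58, R) + q(33, 7))*(2367 - 4459) = (3*(-58) + 7*(1 + 7))*(2367 - 4459) = (-174 + 7*8)*(-2092) = (-174 + 56)*(-2092) = -118*(-2092) = 246856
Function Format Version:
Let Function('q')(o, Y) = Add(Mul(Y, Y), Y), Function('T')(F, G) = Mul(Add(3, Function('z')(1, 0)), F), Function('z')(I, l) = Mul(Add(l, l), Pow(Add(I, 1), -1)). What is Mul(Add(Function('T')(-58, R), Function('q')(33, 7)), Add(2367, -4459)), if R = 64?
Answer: 246856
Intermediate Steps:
Function('z')(I, l) = Mul(2, l, Pow(Add(1, I), -1)) (Function('z')(I, l) = Mul(Mul(2, l), Pow(Add(1, I), -1)) = Mul(2, l, Pow(Add(1, I), -1)))
Function('T')(F, G) = Mul(3, F) (Function('T')(F, G) = Mul(Add(3, Mul(2, 0, Pow(Add(1, 1), -1))), F) = Mul(Add(3, Mul(2, 0, Pow(2, -1))), F) = Mul(Add(3, Mul(2, 0, Rational(1, 2))), F) = Mul(Add(3, 0), F) = Mul(3, F))
Function('q')(o, Y) = Add(Y, Pow(Y, 2)) (Function('q')(o, Y) = Add(Pow(Y, 2), Y) = Add(Y, Pow(Y, 2)))
Mul(Add(Function('T')(-58, R), Function('q')(33, 7)), Add(2367, -4459)) = Mul(Add(Mul(3, -58), Mul(7, Add(1, 7))), Add(2367, -4459)) = Mul(Add(-174, Mul(7, 8)), -2092) = Mul(Add(-174, 56), -2092) = Mul(-118, -2092) = 246856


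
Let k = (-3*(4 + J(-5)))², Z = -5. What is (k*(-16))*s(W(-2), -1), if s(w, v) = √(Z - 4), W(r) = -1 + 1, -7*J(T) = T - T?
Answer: -6912*I ≈ -6912.0*I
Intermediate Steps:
J(T) = 0 (J(T) = -(T - T)/7 = -⅐*0 = 0)
W(r) = 0
s(w, v) = 3*I (s(w, v) = √(-5 - 4) = √(-9) = 3*I)
k = 144 (k = (-3*(4 + 0))² = (-3*4)² = (-12)² = 144)
(k*(-16))*s(W(-2), -1) = (144*(-16))*(3*I) = -6912*I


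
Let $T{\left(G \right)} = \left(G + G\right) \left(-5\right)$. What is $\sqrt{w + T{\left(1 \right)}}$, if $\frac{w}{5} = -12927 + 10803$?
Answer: $i \sqrt{10630} \approx 103.1 i$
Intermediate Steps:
$T{\left(G \right)} = - 10 G$ ($T{\left(G \right)} = 2 G \left(-5\right) = - 10 G$)
$w = -10620$ ($w = 5 \left(-12927 + 10803\right) = 5 \left(-2124\right) = -10620$)
$\sqrt{w + T{\left(1 \right)}} = \sqrt{-10620 - 10} = \sqrt{-10630} = i \sqrt{10630}$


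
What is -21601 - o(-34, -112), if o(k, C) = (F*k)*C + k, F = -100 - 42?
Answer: 519169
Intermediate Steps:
F = -142
o(k, C) = k - 142*C*k (o(k, C) = (-142*k)*C + k = -142*C*k + k = k - 142*C*k)
-21601 - o(-34, -112) = -21601 - (-34)*(1 - 142*(-112)) = -21601 - (-34)*(1 + 15904) = -21601 - (-34)*15905 = -21601 - 1*(-540770) = -21601 + 540770 = 519169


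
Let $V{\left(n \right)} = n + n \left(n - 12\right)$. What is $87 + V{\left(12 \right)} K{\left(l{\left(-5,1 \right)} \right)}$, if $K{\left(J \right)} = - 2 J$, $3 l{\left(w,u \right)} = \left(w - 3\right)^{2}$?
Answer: $-425$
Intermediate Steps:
$l{\left(w,u \right)} = \frac{\left(-3 + w\right)^{2}}{3}$ ($l{\left(w,u \right)} = \frac{\left(w - 3\right)^{2}}{3} = \frac{\left(-3 + w\right)^{2}}{3}$)
$V{\left(n \right)} = n + n \left(-12 + n\right)$
$87 + V{\left(12 \right)} K{\left(l{\left(-5,1 \right)} \right)} = 87 + 12 \left(-11 + 12\right) \left(- 2 \frac{\left(-3 - 5\right)^{2}}{3}\right) = 87 + 12 \cdot 1 \left(- 2 \frac{\left(-8\right)^{2}}{3}\right) = 87 + 12 \left(- 2 \cdot \frac{1}{3} \cdot 64\right) = 87 + 12 \left(\left(-2\right) \frac{64}{3}\right) = 87 + 12 \left(- \frac{128}{3}\right) = 87 - 512 = -425$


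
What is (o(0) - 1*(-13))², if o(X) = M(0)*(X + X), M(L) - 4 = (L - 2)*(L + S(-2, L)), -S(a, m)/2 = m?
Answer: 169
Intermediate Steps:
S(a, m) = -2*m
M(L) = 4 - L*(-2 + L) (M(L) = 4 + (L - 2)*(L - 2*L) = 4 + (-2 + L)*(-L) = 4 - L*(-2 + L))
o(X) = 8*X (o(X) = (4 - 1*0² + 2*0)*(X + X) = (4 - 1*0 + 0)*(2*X) = (4 + 0 + 0)*(2*X) = 4*(2*X) = 8*X)
(o(0) - 1*(-13))² = (8*0 - 1*(-13))² = (0 + 13)² = 13² = 169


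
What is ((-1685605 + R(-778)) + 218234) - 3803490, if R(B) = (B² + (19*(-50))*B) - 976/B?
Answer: -1527399065/389 ≈ -3.9265e+6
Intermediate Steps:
R(B) = B² - 976/B - 950*B (R(B) = (B² - 950*B) - 976/B = B² - 976/B - 950*B)
((-1685605 + R(-778)) + 218234) - 3803490 = ((-1685605 + (-976 + (-778)²*(-950 - 778))/(-778)) + 218234) - 3803490 = ((-1685605 - (-976 + 605284*(-1728))/778) + 218234) - 3803490 = ((-1685605 - (-976 - 1045930752)/778) + 218234) - 3803490 = ((-1685605 - 1/778*(-1045931728)) + 218234) - 3803490 = ((-1685605 + 522965864/389) + 218234) - 3803490 = (-132734481/389 + 218234) - 3803490 = -47841455/389 - 3803490 = -1527399065/389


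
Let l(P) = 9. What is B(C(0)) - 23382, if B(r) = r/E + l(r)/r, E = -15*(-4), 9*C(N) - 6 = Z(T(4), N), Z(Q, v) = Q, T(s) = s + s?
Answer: -22090498/945 ≈ -23376.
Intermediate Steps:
T(s) = 2*s
C(N) = 14/9 (C(N) = 2/3 + (2*4)/9 = 2/3 + (1/9)*8 = 2/3 + 8/9 = 14/9)
E = 60
B(r) = 9/r + r/60 (B(r) = r/60 + 9/r = 9/r + r/60)
B(C(0)) - 23382 = (9/(14/9) + (1/60)*(14/9)) - 23382 = (9*(9/14) + 7/270) - 23382 = (81/14 + 7/270) - 23382 = 5492/945 - 23382 = -22090498/945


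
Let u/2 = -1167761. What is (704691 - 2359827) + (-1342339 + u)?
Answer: -5332997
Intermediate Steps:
u = -2335522 (u = 2*(-1167761) = -2335522)
(704691 - 2359827) + (-1342339 + u) = (704691 - 2359827) + (-1342339 - 2335522) = -1655136 - 3677861 = -5332997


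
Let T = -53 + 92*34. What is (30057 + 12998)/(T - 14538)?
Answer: -43055/11463 ≈ -3.7560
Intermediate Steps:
T = 3075 (T = -53 + 3128 = 3075)
(30057 + 12998)/(T - 14538) = (30057 + 12998)/(3075 - 14538) = 43055/(-11463) = 43055*(-1/11463) = -43055/11463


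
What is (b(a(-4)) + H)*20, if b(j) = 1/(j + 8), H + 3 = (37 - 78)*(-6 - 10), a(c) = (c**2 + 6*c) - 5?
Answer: 13056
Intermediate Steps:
a(c) = -5 + c**2 + 6*c
H = 653 (H = -3 + (37 - 78)*(-6 - 10) = -3 - 41*(-16) = -3 + 656 = 653)
b(j) = 1/(8 + j)
(b(a(-4)) + H)*20 = (1/(8 + (-5 + (-4)**2 + 6*(-4))) + 653)*20 = (1/(8 + (-5 + 16 - 24)) + 653)*20 = (1/(8 - 13) + 653)*20 = (1/(-5) + 653)*20 = (-1/5 + 653)*20 = (3264/5)*20 = 13056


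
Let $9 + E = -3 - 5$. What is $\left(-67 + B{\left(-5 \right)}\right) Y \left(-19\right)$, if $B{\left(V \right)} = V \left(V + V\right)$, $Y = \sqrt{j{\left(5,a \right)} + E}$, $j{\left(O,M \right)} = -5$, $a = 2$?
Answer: $323 i \sqrt{22} \approx 1515.0 i$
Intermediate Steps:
$E = -17$ ($E = -9 - 8 = -17$)
$Y = i \sqrt{22}$ ($Y = \sqrt{-5 - 17} = \sqrt{-22} = i \sqrt{22} \approx 4.6904 i$)
$B{\left(V \right)} = 2 V^{2}$ ($B{\left(V \right)} = V 2 V = 2 V^{2}$)
$\left(-67 + B{\left(-5 \right)}\right) Y \left(-19\right) = \left(-67 + 2 \left(-5\right)^{2}\right) i \sqrt{22} \left(-19\right) = \left(-67 + 2 \cdot 25\right) \left(- 19 i \sqrt{22}\right) = \left(-67 + 50\right) \left(- 19 i \sqrt{22}\right) = - 17 \left(- 19 i \sqrt{22}\right) = 323 i \sqrt{22}$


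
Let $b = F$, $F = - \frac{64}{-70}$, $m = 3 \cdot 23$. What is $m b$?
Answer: $\frac{2208}{35} \approx 63.086$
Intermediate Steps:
$m = 69$
$F = \frac{32}{35}$ ($F = \left(-64\right) \left(- \frac{1}{70}\right) = \frac{32}{35} \approx 0.91429$)
$b = \frac{32}{35} \approx 0.91429$
$m b = 69 \cdot \frac{32}{35} = \frac{2208}{35}$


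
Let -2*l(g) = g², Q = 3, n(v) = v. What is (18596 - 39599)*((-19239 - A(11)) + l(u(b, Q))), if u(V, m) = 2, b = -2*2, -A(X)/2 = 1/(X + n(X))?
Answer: 4445284950/11 ≈ 4.0412e+8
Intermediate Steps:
A(X) = -1/X (A(X) = -2/(X + X) = -2*1/(2*X) = -1/X)
b = -4
l(g) = -g²/2
(18596 - 39599)*((-19239 - A(11)) + l(u(b, Q))) = (18596 - 39599)*((-19239 - (-1)/11) - ½*2²) = -21003*((-19239 - (-1)/11) - ½*4) = -21003*((-19239 - 1*(-1/11)) - 2) = -21003*((-19239 + 1/11) - 2) = -21003*(-211628/11 - 2) = -21003*(-211650/11) = 4445284950/11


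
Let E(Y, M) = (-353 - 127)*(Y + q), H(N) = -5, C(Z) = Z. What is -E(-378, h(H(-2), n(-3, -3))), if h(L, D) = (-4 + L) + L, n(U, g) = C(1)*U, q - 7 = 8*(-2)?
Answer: -185760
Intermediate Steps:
q = -9 (q = 7 + 8*(-2) = 7 - 16 = -9)
n(U, g) = U (n(U, g) = 1*U = U)
h(L, D) = -4 + 2*L
E(Y, M) = 4320 - 480*Y (E(Y, M) = (-353 - 127)*(Y - 9) = -480*(-9 + Y) = 4320 - 480*Y)
-E(-378, h(H(-2), n(-3, -3))) = -(4320 - 480*(-378)) = -(4320 + 181440) = -1*185760 = -185760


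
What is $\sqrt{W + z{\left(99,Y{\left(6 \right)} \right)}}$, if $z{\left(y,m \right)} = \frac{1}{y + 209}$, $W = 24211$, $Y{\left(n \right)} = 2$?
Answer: $\frac{\sqrt{574188153}}{154} \approx 155.6$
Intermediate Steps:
$z{\left(y,m \right)} = \frac{1}{209 + y}$
$\sqrt{W + z{\left(99,Y{\left(6 \right)} \right)}} = \sqrt{24211 + \frac{1}{209 + 99}} = \sqrt{24211 + \frac{1}{308}} = \sqrt{\frac{7456989}{308}} = \frac{\sqrt{574188153}}{154}$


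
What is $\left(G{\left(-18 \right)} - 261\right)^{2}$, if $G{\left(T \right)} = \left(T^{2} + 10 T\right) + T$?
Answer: $18225$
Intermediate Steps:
$G{\left(T \right)} = T^{2} + 11 T$
$\left(G{\left(-18 \right)} - 261\right)^{2} = \left(- 18 \left(11 - 18\right) - 261\right)^{2} = \left(\left(-18\right) \left(-7\right) - 261\right)^{2} = \left(126 - 261\right)^{2} = \left(-135\right)^{2} = 18225$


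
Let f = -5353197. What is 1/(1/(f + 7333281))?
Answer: 1980084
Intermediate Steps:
1/(1/(f + 7333281)) = 1/(1/(-5353197 + 7333281)) = 1/(1/1980084) = 1980084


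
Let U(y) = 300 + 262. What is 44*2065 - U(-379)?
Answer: 90298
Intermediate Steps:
U(y) = 562
44*2065 - U(-379) = 44*2065 - 1*562 = 90860 - 562 = 90298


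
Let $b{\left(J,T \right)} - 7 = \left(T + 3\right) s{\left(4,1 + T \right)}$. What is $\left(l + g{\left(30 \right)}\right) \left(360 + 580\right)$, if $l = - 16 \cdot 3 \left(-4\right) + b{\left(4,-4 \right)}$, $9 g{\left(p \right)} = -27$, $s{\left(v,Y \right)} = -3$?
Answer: $187060$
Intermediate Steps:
$b{\left(J,T \right)} = -2 - 3 T$ ($b{\left(J,T \right)} = 7 + \left(T + 3\right) \left(-3\right) = 7 + \left(3 + T\right) \left(-3\right) = 7 - \left(9 + 3 T\right) = -2 - 3 T$)
$g{\left(p \right)} = -3$ ($g{\left(p \right)} = \frac{1}{9} \left(-27\right) = -3$)
$l = 202$ ($l = - 16 \cdot 3 \left(-4\right) - -10 = \left(-16\right) \left(-12\right) + \left(-2 + 12\right) = 192 + 10 = 202$)
$\left(l + g{\left(30 \right)}\right) \left(360 + 580\right) = \left(202 - 3\right) \left(360 + 580\right) = 199 \cdot 940 = 187060$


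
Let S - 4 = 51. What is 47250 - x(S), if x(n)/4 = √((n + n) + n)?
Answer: 47250 - 4*√165 ≈ 47199.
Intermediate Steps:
S = 55 (S = 4 + 51 = 55)
x(n) = 4*√3*√n (x(n) = 4*√((n + n) + n) = 4*√(2*n + n) = 4*√(3*n) = 4*(√3*√n) = 4*√3*√n)
47250 - x(S) = 47250 - 4*√3*√55 = 47250 - 4*√165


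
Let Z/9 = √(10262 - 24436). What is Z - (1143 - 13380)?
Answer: 12237 + 9*I*√14174 ≈ 12237.0 + 1071.5*I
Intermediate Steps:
Z = 9*I*√14174 (Z = 9*√(10262 - 24436) = 9*√(-14174) = 9*(I*√14174) = 9*I*√14174 ≈ 1071.5*I)
Z - (1143 - 13380) = 9*I*√14174 - (1143 - 13380) = 9*I*√14174 - 1*(-12237) = 9*I*√14174 + 12237 = 12237 + 9*I*√14174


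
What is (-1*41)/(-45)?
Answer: 41/45 ≈ 0.91111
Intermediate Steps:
(-1*41)/(-45) = -1/45*(-41) = 41/45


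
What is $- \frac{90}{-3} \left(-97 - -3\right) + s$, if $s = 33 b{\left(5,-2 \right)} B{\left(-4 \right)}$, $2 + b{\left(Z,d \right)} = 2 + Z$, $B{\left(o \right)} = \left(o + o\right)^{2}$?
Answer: $7740$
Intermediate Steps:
$B{\left(o \right)} = 4 o^{2}$ ($B{\left(o \right)} = \left(2 o\right)^{2} = 4 o^{2}$)
$b{\left(Z,d \right)} = Z$ ($b{\left(Z,d \right)} = -2 + \left(2 + Z\right) = Z$)
$s = 10560$ ($s = 33 \cdot 5 \cdot 4 \left(-4\right)^{2} = 165 \cdot 4 \cdot 16 = 165 \cdot 64 = 10560$)
$- \frac{90}{-3} \left(-97 - -3\right) + s = - \frac{90}{-3} \left(-97 - -3\right) + 10560 = \left(-90\right) \left(- \frac{1}{3}\right) \left(-97 + \left(-5 + 8\right)\right) + 10560 = 30 \left(-97 + 3\right) + 10560 = 30 \left(-94\right) + 10560 = -2820 + 10560 = 7740$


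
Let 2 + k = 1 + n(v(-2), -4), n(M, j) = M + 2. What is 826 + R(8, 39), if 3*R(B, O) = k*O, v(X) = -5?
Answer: 774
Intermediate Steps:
n(M, j) = 2 + M
k = -4 (k = -2 + (1 + (2 - 5)) = -2 + (1 - 3) = -2 - 2 = -4)
R(B, O) = -4*O/3 (R(B, O) = (-4*O)/3 = -4*O/3)
826 + R(8, 39) = 826 - 4/3*39 = 826 - 52 = 774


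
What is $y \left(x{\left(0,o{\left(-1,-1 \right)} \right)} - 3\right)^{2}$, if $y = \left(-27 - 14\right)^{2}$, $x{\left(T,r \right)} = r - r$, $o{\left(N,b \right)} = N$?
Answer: $15129$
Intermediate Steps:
$x{\left(T,r \right)} = 0$
$y = 1681$ ($y = \left(-27 - 14\right)^{2} = \left(-41\right)^{2} = 1681$)
$y \left(x{\left(0,o{\left(-1,-1 \right)} \right)} - 3\right)^{2} = 1681 \left(0 - 3\right)^{2} = 1681 \left(-3\right)^{2} = 1681 \cdot 9 = 15129$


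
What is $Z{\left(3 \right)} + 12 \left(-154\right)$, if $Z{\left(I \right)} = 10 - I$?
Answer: $-1841$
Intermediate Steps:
$Z{\left(3 \right)} + 12 \left(-154\right) = \left(10 - 3\right) + 12 \left(-154\right) = \left(10 - 3\right) - 1848 = 7 - 1848 = -1841$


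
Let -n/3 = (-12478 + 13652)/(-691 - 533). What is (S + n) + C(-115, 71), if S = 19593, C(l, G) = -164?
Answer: 3964103/204 ≈ 19432.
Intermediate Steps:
n = 587/204 (n = -3*(-12478 + 13652)/(-691 - 533) = -3522/(-1224) = -3522*(-1)/1224 = -3*(-587/612) = 587/204 ≈ 2.8774)
(S + n) + C(-115, 71) = (19593 + 587/204) - 164 = 3997559/204 - 164 = 3964103/204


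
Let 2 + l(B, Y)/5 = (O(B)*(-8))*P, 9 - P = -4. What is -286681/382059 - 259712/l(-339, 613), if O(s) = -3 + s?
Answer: -75102894619/33970775985 ≈ -2.2108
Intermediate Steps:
P = 13 (P = 9 - 1*(-4) = 9 + 4 = 13)
l(B, Y) = 1550 - 520*B (l(B, Y) = -10 + 5*(((-3 + B)*(-8))*13) = -10 + 5*((24 - 8*B)*13) = -10 + 5*(312 - 104*B) = -10 + (1560 - 520*B) = 1550 - 520*B)
-286681/382059 - 259712/l(-339, 613) = -286681/382059 - 259712/(1550 - 520*(-339)) = -286681*1/382059 - 259712/(1550 + 176280) = -286681/382059 - 259712/177830 = -286681/382059 - 259712*1/177830 = -286681/382059 - 129856/88915 = -75102894619/33970775985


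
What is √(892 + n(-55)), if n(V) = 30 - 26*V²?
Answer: 4*I*√4858 ≈ 278.8*I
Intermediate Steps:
n(V) = 30 - 26*V²
√(892 + n(-55)) = √(892 + (30 - 26*(-55)²)) = √(892 + (30 - 26*3025)) = √(892 + (30 - 78650)) = √(892 - 78620) = √(-77728) = 4*I*√4858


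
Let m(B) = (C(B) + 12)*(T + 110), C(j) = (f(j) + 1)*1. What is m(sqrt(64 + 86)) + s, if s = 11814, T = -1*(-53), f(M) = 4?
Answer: 14585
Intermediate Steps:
C(j) = 5 (C(j) = (4 + 1)*1 = 5*1 = 5)
T = 53
m(B) = 2771 (m(B) = (5 + 12)*(53 + 110) = 17*163 = 2771)
m(sqrt(64 + 86)) + s = 2771 + 11814 = 14585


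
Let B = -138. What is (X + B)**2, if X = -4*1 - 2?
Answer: 20736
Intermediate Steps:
X = -6 (X = -4 - 2 = -6)
(X + B)**2 = (-6 - 138)**2 = (-144)**2 = 20736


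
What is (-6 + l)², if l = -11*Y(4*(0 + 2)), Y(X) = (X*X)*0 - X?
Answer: 6724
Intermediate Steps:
Y(X) = -X (Y(X) = X²*0 - X = 0 - X = -X)
l = 88 (l = -(-11)*4*(0 + 2) = -(-11)*4*2 = -(-11)*8 = -11*(-8) = 88)
(-6 + l)² = (-6 + 88)² = 82² = 6724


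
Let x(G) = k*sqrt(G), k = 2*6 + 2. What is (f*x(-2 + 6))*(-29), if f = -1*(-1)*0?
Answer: 0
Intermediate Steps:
k = 14 (k = 12 + 2 = 14)
f = 0 (f = 1*0 = 0)
x(G) = 14*sqrt(G)
(f*x(-2 + 6))*(-29) = (0*(14*sqrt(-2 + 6)))*(-29) = (0*(14*sqrt(4)))*(-29) = (0*(14*2))*(-29) = (0*28)*(-29) = 0*(-29) = 0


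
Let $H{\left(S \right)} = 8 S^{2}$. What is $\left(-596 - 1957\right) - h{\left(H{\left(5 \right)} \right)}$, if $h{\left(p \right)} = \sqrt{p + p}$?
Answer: $-2573$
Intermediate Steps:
$h{\left(p \right)} = \sqrt{2} \sqrt{p}$ ($h{\left(p \right)} = \sqrt{2 p} = \sqrt{2} \sqrt{p}$)
$\left(-596 - 1957\right) - h{\left(H{\left(5 \right)} \right)} = \left(-596 - 1957\right) - \sqrt{2} \sqrt{8 \cdot 5^{2}} = \left(-596 - 1957\right) - \sqrt{2} \sqrt{8 \cdot 25} = -2553 - \sqrt{2} \sqrt{200} = -2553 - \sqrt{2} \cdot 10 \sqrt{2} = -2553 - 20 = -2573$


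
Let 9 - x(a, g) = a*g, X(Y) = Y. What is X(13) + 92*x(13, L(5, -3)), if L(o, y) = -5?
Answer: 6821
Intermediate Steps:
x(a, g) = 9 - a*g
X(13) + 92*x(13, L(5, -3)) = 13 + 92*(9 - 1*13*(-5)) = 13 + 92*(9 + 65) = 13 + 92*74 = 13 + 6808 = 6821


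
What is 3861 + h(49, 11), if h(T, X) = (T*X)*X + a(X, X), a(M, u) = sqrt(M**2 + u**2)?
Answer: 9790 + 11*sqrt(2) ≈ 9805.6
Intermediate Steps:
h(T, X) = T*X**2 + sqrt(2)*sqrt(X**2) (h(T, X) = (T*X)*X + sqrt(X**2 + X**2) = T*X**2 + sqrt(2*X**2) = T*X**2 + sqrt(2)*sqrt(X**2))
3861 + h(49, 11) = 3861 + (49*11**2 + sqrt(2)*sqrt(11**2)) = 3861 + (49*121 + sqrt(2)*sqrt(121)) = 3861 + (5929 + sqrt(2)*11) = 3861 + (5929 + 11*sqrt(2)) = 9790 + 11*sqrt(2)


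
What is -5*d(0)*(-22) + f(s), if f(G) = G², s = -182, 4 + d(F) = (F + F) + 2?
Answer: 32904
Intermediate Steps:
d(F) = -2 + 2*F (d(F) = -4 + ((F + F) + 2) = -4 + (2*F + 2) = -4 + (2 + 2*F) = -2 + 2*F)
-5*d(0)*(-22) + f(s) = -5*(-2 + 2*0)*(-22) + (-182)² = -5*(-2 + 0)*(-22) + 33124 = -5*(-2)*(-22) + 33124 = 10*(-22) + 33124 = -220 + 33124 = 32904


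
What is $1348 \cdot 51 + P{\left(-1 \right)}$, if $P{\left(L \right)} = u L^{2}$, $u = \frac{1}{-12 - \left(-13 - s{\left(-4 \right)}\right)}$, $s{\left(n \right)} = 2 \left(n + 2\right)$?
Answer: $\frac{206243}{3} \approx 68748.0$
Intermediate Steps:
$s{\left(n \right)} = 4 + 2 n$ ($s{\left(n \right)} = 2 \left(2 + n\right) = 4 + 2 n$)
$u = - \frac{1}{3}$ ($u = \frac{1}{-12 + \left(\left(\left(\left(4 + 2 \left(-4\right)\right) + 6\right) - 3\right) + 10\right)} = \frac{1}{-12 + \left(\left(\left(\left(4 - 8\right) + 6\right) - 3\right) + 10\right)} = \frac{1}{-12 + \left(\left(\left(-4 + 6\right) - 3\right) + 10\right)} = \frac{1}{-12 + \left(\left(2 - 3\right) + 10\right)} = \frac{1}{-12 + \left(-1 + 10\right)} = \frac{1}{-12 + 9} = \frac{1}{-3} = - \frac{1}{3} \approx -0.33333$)
$P{\left(L \right)} = - \frac{L^{2}}{3}$
$1348 \cdot 51 + P{\left(-1 \right)} = 1348 \cdot 51 - \frac{\left(-1\right)^{2}}{3} = 68748 - \frac{1}{3} = \frac{206243}{3}$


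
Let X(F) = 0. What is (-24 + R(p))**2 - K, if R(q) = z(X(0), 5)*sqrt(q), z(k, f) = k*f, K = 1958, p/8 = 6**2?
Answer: -1382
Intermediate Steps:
p = 288 (p = 8*6**2 = 8*36 = 288)
z(k, f) = f*k
R(q) = 0 (R(q) = (5*0)*sqrt(q) = 0*sqrt(q) = 0)
(-24 + R(p))**2 - K = (-24 + 0)**2 - 1*1958 = (-24)**2 - 1958 = 576 - 1958 = -1382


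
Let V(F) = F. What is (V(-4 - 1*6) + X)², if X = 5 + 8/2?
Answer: 1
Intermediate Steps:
X = 9 (X = 5 + 8*(½) = 5 + 4 = 9)
(V(-4 - 1*6) + X)² = ((-4 - 1*6) + 9)² = ((-4 - 6) + 9)² = (-10 + 9)² = (-1)² = 1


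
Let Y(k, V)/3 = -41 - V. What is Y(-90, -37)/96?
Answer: -⅛ ≈ -0.12500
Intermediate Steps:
Y(k, V) = -123 - 3*V (Y(k, V) = 3*(-41 - V) = -123 - 3*V)
Y(-90, -37)/96 = (-123 - 3*(-37))/96 = (-123 + 111)*(1/96) = -12*1/96 = -⅛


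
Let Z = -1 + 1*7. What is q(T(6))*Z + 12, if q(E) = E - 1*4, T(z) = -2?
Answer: -24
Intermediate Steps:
q(E) = -4 + E (q(E) = E - 4 = -4 + E)
Z = 6 (Z = -1 + 7 = 6)
q(T(6))*Z + 12 = (-4 - 2)*6 + 12 = -6*6 + 12 = -36 + 12 = -24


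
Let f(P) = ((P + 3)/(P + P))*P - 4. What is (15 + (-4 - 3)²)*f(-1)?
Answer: -192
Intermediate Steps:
f(P) = -5/2 + P/2 (f(P) = ((3 + P)/((2*P)))*P - 4 = ((3 + P)*(1/(2*P)))*P - 4 = ((3 + P)/(2*P))*P - 4 = (3/2 + P/2) - 4 = -5/2 + P/2)
(15 + (-4 - 3)²)*f(-1) = (15 + (-4 - 3)²)*(-5/2 + (½)*(-1)) = (15 + (-7)²)*(-5/2 - ½) = (15 + 49)*(-3) = 64*(-3) = -192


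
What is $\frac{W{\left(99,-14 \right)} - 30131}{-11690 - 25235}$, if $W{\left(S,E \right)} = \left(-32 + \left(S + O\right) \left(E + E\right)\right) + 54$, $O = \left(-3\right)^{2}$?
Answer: $\frac{33133}{36925} \approx 0.89731$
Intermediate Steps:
$O = 9$
$W{\left(S,E \right)} = 22 + 2 E \left(9 + S\right)$ ($W{\left(S,E \right)} = \left(-32 + \left(S + 9\right) \left(E + E\right)\right) + 54 = \left(-32 + \left(9 + S\right) 2 E\right) + 54 = \left(-32 + 2 E \left(9 + S\right)\right) + 54 = 22 + 2 E \left(9 + S\right)$)
$\frac{W{\left(99,-14 \right)} - 30131}{-11690 - 25235} = \frac{\left(22 + 18 \left(-14\right) + 2 \left(-14\right) 99\right) - 30131}{-11690 - 25235} = \frac{\left(22 - 252 - 2772\right) - 30131}{-36925} = \left(-3002 - 30131\right) \left(- \frac{1}{36925}\right) = \left(-33133\right) \left(- \frac{1}{36925}\right) = \frac{33133}{36925}$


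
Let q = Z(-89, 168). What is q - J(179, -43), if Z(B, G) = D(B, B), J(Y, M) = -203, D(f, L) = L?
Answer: 114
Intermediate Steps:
Z(B, G) = B
q = -89
q - J(179, -43) = -89 - 1*(-203) = -89 + 203 = 114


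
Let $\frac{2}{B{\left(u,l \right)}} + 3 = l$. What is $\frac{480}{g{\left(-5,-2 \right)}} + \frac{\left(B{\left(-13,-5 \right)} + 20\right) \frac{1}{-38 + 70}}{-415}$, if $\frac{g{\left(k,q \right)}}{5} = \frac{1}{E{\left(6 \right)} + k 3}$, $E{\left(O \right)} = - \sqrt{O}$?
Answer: $- \frac{76492879}{53120} - 96 \sqrt{6} \approx -1675.2$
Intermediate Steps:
$B{\left(u,l \right)} = \frac{2}{-3 + l}$
$g{\left(k,q \right)} = \frac{5}{- \sqrt{6} + 3 k}$ ($g{\left(k,q \right)} = \frac{5}{- \sqrt{6} + k 3} = \frac{5}{- \sqrt{6} + 3 k}$)
$\frac{480}{g{\left(-5,-2 \right)}} + \frac{\left(B{\left(-13,-5 \right)} + 20\right) \frac{1}{-38 + 70}}{-415} = \frac{480}{5 \frac{1}{- \sqrt{6} + 3 \left(-5\right)}} + \frac{\left(\frac{2}{-3 - 5} + 20\right) \frac{1}{-38 + 70}}{-415} = \frac{480}{5 \frac{1}{- \sqrt{6} - 15}} + \frac{\frac{2}{-8} + 20}{32} \left(- \frac{1}{415}\right) = \frac{480}{5 \frac{1}{-15 - \sqrt{6}}} + \left(2 \left(- \frac{1}{8}\right) + 20\right) \frac{1}{32} \left(- \frac{1}{415}\right) = 480 \left(-3 - \frac{\sqrt{6}}{5}\right) + \left(- \frac{1}{4} + 20\right) \frac{1}{32} \left(- \frac{1}{415}\right) = \left(-1440 - 96 \sqrt{6}\right) + \frac{79}{4} \cdot \frac{1}{32} \left(- \frac{1}{415}\right) = \left(-1440 - 96 \sqrt{6}\right) + \frac{79}{128} \left(- \frac{1}{415}\right) = \left(-1440 - 96 \sqrt{6}\right) - \frac{79}{53120} = - \frac{76492879}{53120} - 96 \sqrt{6}$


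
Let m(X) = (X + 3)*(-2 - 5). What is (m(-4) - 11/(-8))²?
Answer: 4489/64 ≈ 70.141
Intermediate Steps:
m(X) = -21 - 7*X (m(X) = (3 + X)*(-7) = -21 - 7*X)
(m(-4) - 11/(-8))² = ((-21 - 7*(-4)) - 11/(-8))² = ((-21 + 28) - 11*(-⅛))² = (7 + 11/8)² = (67/8)² = 4489/64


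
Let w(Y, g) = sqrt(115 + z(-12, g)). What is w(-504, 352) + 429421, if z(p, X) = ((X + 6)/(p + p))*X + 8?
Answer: 429421 + I*sqrt(46149)/3 ≈ 4.2942e+5 + 71.608*I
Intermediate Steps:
z(p, X) = 8 + X*(6 + X)/(2*p) (z(p, X) = ((6 + X)/((2*p)))*X + 8 = ((6 + X)*(1/(2*p)))*X + 8 = ((6 + X)/(2*p))*X + 8 = X*(6 + X)/(2*p) + 8 = 8 + X*(6 + X)/(2*p))
w(Y, g) = sqrt(123 - g/4 - g**2/24) (w(Y, g) = sqrt(115 + (1/2)*(g**2 + 6*g + 16*(-12))/(-12)) = sqrt(115 + (1/2)*(-1/12)*(g**2 + 6*g - 192)) = sqrt(115 + (1/2)*(-1/12)*(-192 + g**2 + 6*g)) = sqrt(115 + (8 - g/4 - g**2/24)) = sqrt(123 - g/4 - g**2/24))
w(-504, 352) + 429421 = sqrt(17712 - 36*352 - 6*352**2)/12 + 429421 = sqrt(17712 - 12672 - 6*123904)/12 + 429421 = sqrt(17712 - 12672 - 743424)/12 + 429421 = sqrt(-738384)/12 + 429421 = (4*I*sqrt(46149))/12 + 429421 = I*sqrt(46149)/3 + 429421 = 429421 + I*sqrt(46149)/3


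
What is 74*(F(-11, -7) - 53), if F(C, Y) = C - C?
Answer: -3922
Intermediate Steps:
F(C, Y) = 0
74*(F(-11, -7) - 53) = 74*(0 - 53) = 74*(-53) = -3922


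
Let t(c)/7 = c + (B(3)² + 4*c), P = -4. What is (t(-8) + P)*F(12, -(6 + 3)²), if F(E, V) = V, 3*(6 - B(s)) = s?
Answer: 8829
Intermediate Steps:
B(s) = 6 - s/3
t(c) = 175 + 35*c (t(c) = 7*(c + ((6 - ⅓*3)² + 4*c)) = 7*(c + ((6 - 1)² + 4*c)) = 7*(c + (5² + 4*c)) = 7*(c + (25 + 4*c)) = 7*(25 + 5*c) = 175 + 35*c)
(t(-8) + P)*F(12, -(6 + 3)²) = ((175 + 35*(-8)) - 4)*(-(6 + 3)²) = ((175 - 280) - 4)*(-1*9²) = (-105 - 4)*(-1*81) = -109*(-81) = 8829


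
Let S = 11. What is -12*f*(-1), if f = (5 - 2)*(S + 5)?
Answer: 576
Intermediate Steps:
f = 48 (f = (5 - 2)*(11 + 5) = 3*16 = 48)
-12*f*(-1) = -12*48*(-1) = -576*(-1) = 576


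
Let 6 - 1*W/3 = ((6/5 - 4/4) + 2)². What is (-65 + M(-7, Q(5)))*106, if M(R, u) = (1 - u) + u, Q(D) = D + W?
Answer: -6784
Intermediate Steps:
W = 87/25 (W = 18 - 3*((6/5 - 4/4) + 2)² = 18 - 3*((6*(⅕) - 4*¼) + 2)² = 18 - 3*((6/5 - 1) + 2)² = 18 - 3*(⅕ + 2)² = 18 - 3*(11/5)² = 18 - 3*121/25 = 18 - 363/25 = 87/25 ≈ 3.4800)
Q(D) = 87/25 + D (Q(D) = D + 87/25 = 87/25 + D)
M(R, u) = 1
(-65 + M(-7, Q(5)))*106 = (-65 + 1)*106 = -64*106 = -6784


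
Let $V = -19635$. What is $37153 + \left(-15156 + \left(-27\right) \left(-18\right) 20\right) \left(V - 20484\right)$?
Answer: $218124037$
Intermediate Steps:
$37153 + \left(-15156 + \left(-27\right) \left(-18\right) 20\right) \left(V - 20484\right) = 37153 + \left(-15156 + \left(-27\right) \left(-18\right) 20\right) \left(-19635 - 20484\right) = 37153 + \left(-15156 + 486 \cdot 20\right) \left(-40119\right) = 37153 + \left(-15156 + 9720\right) \left(-40119\right) = 37153 - -218086884 = 37153 + 218086884 = 218124037$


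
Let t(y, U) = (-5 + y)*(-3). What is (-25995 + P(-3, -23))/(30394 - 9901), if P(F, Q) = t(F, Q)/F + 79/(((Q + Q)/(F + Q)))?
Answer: -66338/52371 ≈ -1.2667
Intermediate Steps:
t(y, U) = 15 - 3*y
P(F, Q) = (15 - 3*F)/F + 79*(F + Q)/(2*Q) (P(F, Q) = (15 - 3*F)/F + 79/(((Q + Q)/(F + Q))) = (15 - 3*F)/F + 79/(((2*Q)/(F + Q))) = (15 - 3*F)/F + 79/((2*Q/(F + Q))) = (15 - 3*F)/F + 79*((F + Q)/(2*Q)) = (15 - 3*F)/F + 79*(F + Q)/(2*Q))
(-25995 + P(-3, -23))/(30394 - 9901) = (-25995 + (73/2 + 15/(-3) + (79/2)*(-3)/(-23)))/(30394 - 9901) = (-25995 + (73/2 + 15*(-⅓) + (79/2)*(-3)*(-1/23)))/20493 = (-25995 + (73/2 - 5 + 237/46))*(1/20493) = (-25995 + 843/23)*(1/20493) = -597042/23*1/20493 = -66338/52371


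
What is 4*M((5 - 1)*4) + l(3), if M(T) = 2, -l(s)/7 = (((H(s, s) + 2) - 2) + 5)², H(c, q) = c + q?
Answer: -839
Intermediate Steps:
l(s) = -7*(5 + 2*s)² (l(s) = -7*((((s + s) + 2) - 2) + 5)² = -7*(((2*s + 2) - 2) + 5)² = -7*(((2 + 2*s) - 2) + 5)² = -7*(2*s + 5)² = -7*(5 + 2*s)²)
4*M((5 - 1)*4) + l(3) = 4*2 - 7*(5 + 2*3)² = 8 - 7*(5 + 6)² = 8 - 7*11² = 8 - 7*121 = 8 - 847 = -839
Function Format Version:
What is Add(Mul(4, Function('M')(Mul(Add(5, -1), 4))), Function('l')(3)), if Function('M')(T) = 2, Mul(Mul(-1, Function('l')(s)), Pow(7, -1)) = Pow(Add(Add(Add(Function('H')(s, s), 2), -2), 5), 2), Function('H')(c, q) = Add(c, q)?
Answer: -839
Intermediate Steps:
Function('l')(s) = Mul(-7, Pow(Add(5, Mul(2, s)), 2)) (Function('l')(s) = Mul(-7, Pow(Add(Add(Add(Add(s, s), 2), -2), 5), 2)) = Mul(-7, Pow(Add(Add(Add(Mul(2, s), 2), -2), 5), 2)) = Mul(-7, Pow(Add(Add(Add(2, Mul(2, s)), -2), 5), 2)) = Mul(-7, Pow(Add(Mul(2, s), 5), 2)) = Mul(-7, Pow(Add(5, Mul(2, s)), 2)))
Add(Mul(4, Function('M')(Mul(Add(5, -1), 4))), Function('l')(3)) = Add(Mul(4, 2), Mul(-7, Pow(Add(5, Mul(2, 3)), 2))) = Add(8, Mul(-7, Pow(Add(5, 6), 2))) = Add(8, Mul(-7, Pow(11, 2))) = Add(8, Mul(-7, 121)) = Add(8, -847) = -839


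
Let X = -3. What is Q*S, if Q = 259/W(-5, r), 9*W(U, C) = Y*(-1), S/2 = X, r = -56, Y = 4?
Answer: 6993/2 ≈ 3496.5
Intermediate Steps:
S = -6 (S = 2*(-3) = -6)
W(U, C) = -4/9 (W(U, C) = (4*(-1))/9 = (1/9)*(-4) = -4/9)
Q = -2331/4 (Q = 259/(-4/9) = 259*(-9/4) = -2331/4 ≈ -582.75)
Q*S = -2331/4*(-6) = 6993/2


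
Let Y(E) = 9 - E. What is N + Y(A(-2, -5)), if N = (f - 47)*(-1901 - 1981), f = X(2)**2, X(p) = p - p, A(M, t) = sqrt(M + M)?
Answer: 182463 - 2*I ≈ 1.8246e+5 - 2.0*I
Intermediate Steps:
A(M, t) = sqrt(2)*sqrt(M) (A(M, t) = sqrt(2*M) = sqrt(2)*sqrt(M))
X(p) = 0
f = 0 (f = 0**2 = 0)
N = 182454 (N = (0 - 47)*(-1901 - 1981) = -47*(-3882) = 182454)
N + Y(A(-2, -5)) = 182454 + (9 - sqrt(2)*sqrt(-2)) = 182454 + (9 - sqrt(2)*I*sqrt(2)) = 182454 + (9 - 2*I) = 182463 - 2*I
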